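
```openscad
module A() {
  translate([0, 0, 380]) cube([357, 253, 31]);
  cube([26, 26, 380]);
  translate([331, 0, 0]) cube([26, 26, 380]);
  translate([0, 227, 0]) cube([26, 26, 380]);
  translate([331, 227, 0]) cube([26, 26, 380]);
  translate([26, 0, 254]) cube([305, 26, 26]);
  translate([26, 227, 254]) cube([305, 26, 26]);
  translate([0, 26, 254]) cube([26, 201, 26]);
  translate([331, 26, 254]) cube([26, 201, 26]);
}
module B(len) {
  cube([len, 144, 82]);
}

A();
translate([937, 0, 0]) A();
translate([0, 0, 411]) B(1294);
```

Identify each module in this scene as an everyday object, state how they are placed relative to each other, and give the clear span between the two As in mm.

Second stool starts at x = 937; first ends at x = 357; clear span = 937 − 357 = 580 mm.

A is a stool. B is a beam. A beam spans the tops of two stools. The clear span between the two stools is 580 mm.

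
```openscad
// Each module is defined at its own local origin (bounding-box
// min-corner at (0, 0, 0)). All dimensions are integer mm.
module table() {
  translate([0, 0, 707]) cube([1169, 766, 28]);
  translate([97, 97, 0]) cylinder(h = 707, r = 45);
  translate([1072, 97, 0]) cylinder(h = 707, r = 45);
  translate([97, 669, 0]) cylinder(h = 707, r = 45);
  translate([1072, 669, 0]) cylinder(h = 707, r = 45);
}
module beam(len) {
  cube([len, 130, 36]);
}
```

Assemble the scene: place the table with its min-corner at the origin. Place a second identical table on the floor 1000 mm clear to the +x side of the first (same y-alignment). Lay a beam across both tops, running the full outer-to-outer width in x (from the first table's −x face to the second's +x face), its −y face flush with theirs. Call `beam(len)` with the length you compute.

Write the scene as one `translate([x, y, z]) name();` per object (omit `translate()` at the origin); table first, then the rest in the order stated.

table();
translate([2169, 0, 0]) table();
translate([0, 0, 735]) beam(3338);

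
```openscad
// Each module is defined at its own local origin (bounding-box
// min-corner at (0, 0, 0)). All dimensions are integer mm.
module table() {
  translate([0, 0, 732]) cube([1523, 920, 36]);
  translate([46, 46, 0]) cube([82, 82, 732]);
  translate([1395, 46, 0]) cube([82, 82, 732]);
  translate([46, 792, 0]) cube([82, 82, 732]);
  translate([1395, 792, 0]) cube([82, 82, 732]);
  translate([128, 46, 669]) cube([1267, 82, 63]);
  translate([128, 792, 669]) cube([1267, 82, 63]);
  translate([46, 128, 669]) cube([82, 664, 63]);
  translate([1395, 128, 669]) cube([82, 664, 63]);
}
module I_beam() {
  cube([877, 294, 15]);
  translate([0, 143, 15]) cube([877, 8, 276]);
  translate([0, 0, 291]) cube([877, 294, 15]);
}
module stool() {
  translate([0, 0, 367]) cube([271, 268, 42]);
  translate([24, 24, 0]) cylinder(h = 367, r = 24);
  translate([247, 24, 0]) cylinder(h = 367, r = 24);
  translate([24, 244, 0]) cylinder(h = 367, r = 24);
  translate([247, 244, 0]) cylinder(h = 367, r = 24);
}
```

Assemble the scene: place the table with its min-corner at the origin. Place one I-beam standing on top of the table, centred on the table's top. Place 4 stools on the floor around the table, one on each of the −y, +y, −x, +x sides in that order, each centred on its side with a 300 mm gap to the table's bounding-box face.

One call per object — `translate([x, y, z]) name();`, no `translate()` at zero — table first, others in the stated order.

table();
translate([323, 313, 768]) I_beam();
translate([626, -568, 0]) stool();
translate([626, 1220, 0]) stool();
translate([-571, 326, 0]) stool();
translate([1823, 326, 0]) stool();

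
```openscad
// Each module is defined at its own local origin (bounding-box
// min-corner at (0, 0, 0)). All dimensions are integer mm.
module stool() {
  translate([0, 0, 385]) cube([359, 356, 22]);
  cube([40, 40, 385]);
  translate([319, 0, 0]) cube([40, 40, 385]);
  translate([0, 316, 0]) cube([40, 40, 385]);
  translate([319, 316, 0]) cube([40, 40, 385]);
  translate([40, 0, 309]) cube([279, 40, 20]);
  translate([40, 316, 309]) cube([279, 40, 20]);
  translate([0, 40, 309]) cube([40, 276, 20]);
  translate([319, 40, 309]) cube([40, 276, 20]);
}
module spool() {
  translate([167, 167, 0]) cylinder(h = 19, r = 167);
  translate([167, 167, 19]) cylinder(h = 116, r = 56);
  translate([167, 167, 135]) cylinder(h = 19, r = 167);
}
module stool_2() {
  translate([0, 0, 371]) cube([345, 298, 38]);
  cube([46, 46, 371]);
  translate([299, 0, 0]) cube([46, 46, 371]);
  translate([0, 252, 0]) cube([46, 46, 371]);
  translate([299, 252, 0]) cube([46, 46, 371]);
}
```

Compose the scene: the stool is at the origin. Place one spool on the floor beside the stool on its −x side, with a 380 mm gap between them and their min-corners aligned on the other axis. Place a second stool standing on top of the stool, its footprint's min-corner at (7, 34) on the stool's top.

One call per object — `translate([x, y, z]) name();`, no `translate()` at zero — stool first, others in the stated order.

stool();
translate([-714, 0, 0]) spool();
translate([7, 34, 407]) stool_2();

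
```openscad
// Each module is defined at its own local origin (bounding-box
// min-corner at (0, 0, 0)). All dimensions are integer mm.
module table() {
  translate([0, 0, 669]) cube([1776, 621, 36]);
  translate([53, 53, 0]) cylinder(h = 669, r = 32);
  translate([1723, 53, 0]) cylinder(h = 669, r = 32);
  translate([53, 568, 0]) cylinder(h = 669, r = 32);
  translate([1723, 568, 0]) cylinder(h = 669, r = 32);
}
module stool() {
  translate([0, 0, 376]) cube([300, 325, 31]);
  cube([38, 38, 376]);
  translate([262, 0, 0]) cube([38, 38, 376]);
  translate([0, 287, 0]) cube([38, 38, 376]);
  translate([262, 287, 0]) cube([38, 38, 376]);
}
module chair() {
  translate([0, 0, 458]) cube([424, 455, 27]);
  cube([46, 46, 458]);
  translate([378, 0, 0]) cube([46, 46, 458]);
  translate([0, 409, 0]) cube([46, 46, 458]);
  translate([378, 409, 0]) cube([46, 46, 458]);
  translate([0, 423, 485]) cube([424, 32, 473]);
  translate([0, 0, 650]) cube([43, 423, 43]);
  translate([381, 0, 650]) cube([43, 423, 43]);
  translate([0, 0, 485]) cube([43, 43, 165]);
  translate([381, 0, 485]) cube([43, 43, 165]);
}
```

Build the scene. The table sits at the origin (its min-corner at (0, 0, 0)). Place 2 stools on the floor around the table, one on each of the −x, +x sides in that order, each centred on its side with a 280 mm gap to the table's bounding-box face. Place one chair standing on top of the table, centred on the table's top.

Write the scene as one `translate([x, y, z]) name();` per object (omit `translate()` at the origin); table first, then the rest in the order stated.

table();
translate([-580, 148, 0]) stool();
translate([2056, 148, 0]) stool();
translate([676, 83, 705]) chair();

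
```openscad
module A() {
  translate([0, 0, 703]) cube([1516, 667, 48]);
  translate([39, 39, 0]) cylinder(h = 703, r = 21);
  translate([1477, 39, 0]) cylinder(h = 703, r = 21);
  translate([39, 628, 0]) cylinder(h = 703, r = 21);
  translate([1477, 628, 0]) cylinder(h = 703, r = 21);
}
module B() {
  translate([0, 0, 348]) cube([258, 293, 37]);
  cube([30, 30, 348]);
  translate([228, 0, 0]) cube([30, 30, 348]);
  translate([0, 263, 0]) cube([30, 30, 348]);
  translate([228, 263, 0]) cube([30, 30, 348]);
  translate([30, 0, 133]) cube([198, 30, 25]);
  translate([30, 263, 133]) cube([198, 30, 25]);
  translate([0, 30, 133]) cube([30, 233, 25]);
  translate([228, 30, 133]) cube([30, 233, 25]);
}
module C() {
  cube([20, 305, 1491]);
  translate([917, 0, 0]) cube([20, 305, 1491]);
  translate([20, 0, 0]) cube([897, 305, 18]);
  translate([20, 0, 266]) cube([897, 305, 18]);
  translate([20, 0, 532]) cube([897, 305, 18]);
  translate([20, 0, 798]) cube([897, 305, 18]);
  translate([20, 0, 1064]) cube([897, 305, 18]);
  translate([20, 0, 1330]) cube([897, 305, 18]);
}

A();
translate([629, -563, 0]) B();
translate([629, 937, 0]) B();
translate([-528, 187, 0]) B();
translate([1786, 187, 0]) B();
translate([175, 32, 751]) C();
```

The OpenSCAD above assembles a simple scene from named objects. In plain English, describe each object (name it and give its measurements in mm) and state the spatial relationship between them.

A is a rectangular dining table. The top is 1516×667×48 mm with its upper surface at z = 751 mm. It stands on four round legs of 42 mm diameter, each leg's bounding box inset 18 mm from the nearest pair of top edges, running from the floor to the underside of the top.

B is a simple wooden stool: a rectangular seat 258 mm (x) by 293 mm (y), 37 mm thick, top face at z = 385 mm, on four square legs, each 30×30 mm in cross-section. The legs rest on z = 0, each flush with a corner of the seat. Four stretchers, 30 mm wide and 25 mm tall, connect adjacent legs with their undersides at z = 133 mm, each running between the inner faces of the legs it joins and aligned with the legs' outer faces on the other axis.

C is a bookshelf 937 mm wide overall, 305 mm deep and 1491 mm tall. The two sides are 20 mm thick vertical panels. 6 horizontal shelves of 18 mm thickness span between the inner faces of the sides; the lowest shelf sits on the floor and shelves are stacked with a clear vertical gap of 248 mm between each pair.

Four stools sit around the table at the −y, +y, −x, +x sides. The bookshelf is on top of the table.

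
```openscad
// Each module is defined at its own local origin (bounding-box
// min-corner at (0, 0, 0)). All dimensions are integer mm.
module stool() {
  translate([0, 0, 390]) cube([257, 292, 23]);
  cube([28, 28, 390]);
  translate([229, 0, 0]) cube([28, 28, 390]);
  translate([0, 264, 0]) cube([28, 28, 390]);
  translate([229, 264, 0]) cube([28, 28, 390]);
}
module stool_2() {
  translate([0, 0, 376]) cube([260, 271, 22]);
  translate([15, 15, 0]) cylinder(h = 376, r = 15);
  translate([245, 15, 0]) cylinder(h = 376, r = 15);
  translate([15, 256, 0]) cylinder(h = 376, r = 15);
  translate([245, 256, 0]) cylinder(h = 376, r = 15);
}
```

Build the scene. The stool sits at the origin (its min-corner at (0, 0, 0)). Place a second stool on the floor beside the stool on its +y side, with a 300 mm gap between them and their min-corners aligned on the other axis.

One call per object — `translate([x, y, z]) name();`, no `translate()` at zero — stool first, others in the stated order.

stool();
translate([0, 592, 0]) stool_2();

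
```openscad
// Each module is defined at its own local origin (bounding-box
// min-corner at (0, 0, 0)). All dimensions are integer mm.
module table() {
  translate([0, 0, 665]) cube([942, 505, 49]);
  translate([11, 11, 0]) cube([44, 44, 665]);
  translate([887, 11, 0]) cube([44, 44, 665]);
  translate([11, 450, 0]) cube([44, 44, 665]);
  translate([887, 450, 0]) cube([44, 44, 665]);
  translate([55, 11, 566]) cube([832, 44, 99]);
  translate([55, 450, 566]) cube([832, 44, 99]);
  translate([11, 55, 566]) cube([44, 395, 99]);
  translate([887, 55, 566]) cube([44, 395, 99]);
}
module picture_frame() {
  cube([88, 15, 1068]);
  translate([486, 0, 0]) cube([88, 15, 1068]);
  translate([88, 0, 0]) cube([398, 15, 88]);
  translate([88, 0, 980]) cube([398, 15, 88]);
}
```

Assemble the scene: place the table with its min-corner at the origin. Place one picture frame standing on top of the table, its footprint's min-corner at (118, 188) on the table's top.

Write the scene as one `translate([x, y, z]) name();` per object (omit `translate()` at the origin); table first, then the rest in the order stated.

table();
translate([118, 188, 714]) picture_frame();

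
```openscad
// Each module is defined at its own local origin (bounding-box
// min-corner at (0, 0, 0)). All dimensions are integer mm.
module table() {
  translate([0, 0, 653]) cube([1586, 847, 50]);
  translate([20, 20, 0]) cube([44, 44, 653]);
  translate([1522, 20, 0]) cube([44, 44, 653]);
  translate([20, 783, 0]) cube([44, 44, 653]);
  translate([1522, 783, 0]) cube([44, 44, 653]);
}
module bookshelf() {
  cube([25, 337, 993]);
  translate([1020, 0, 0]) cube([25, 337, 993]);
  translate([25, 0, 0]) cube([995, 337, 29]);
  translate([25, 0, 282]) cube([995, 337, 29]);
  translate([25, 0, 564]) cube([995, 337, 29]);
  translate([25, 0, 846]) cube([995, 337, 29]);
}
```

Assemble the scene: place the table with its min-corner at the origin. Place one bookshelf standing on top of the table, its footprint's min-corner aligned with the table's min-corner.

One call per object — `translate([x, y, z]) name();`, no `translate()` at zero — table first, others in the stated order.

table();
translate([0, 0, 703]) bookshelf();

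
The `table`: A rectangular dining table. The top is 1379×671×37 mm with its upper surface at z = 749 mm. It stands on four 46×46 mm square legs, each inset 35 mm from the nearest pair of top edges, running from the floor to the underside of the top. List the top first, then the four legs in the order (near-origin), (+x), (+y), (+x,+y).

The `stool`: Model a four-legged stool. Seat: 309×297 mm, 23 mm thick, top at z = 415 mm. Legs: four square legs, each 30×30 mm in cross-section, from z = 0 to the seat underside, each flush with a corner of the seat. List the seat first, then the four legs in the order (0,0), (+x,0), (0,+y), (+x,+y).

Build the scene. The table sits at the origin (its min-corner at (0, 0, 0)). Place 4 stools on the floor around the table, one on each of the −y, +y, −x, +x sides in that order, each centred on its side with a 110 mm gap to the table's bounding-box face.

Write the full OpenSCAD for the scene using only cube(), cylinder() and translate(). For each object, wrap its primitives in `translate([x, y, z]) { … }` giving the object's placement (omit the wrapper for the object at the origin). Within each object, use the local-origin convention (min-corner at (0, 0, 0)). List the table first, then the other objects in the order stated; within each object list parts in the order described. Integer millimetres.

translate([0, 0, 712]) cube([1379, 671, 37]);
translate([35, 35, 0]) cube([46, 46, 712]);
translate([1298, 35, 0]) cube([46, 46, 712]);
translate([35, 590, 0]) cube([46, 46, 712]);
translate([1298, 590, 0]) cube([46, 46, 712]);
translate([535, -407, 0]) {
  translate([0, 0, 392]) cube([309, 297, 23]);
  cube([30, 30, 392]);
  translate([279, 0, 0]) cube([30, 30, 392]);
  translate([0, 267, 0]) cube([30, 30, 392]);
  translate([279, 267, 0]) cube([30, 30, 392]);
}
translate([535, 781, 0]) {
  translate([0, 0, 392]) cube([309, 297, 23]);
  cube([30, 30, 392]);
  translate([279, 0, 0]) cube([30, 30, 392]);
  translate([0, 267, 0]) cube([30, 30, 392]);
  translate([279, 267, 0]) cube([30, 30, 392]);
}
translate([-419, 187, 0]) {
  translate([0, 0, 392]) cube([309, 297, 23]);
  cube([30, 30, 392]);
  translate([279, 0, 0]) cube([30, 30, 392]);
  translate([0, 267, 0]) cube([30, 30, 392]);
  translate([279, 267, 0]) cube([30, 30, 392]);
}
translate([1489, 187, 0]) {
  translate([0, 0, 392]) cube([309, 297, 23]);
  cube([30, 30, 392]);
  translate([279, 0, 0]) cube([30, 30, 392]);
  translate([0, 267, 0]) cube([30, 30, 392]);
  translate([279, 267, 0]) cube([30, 30, 392]);
}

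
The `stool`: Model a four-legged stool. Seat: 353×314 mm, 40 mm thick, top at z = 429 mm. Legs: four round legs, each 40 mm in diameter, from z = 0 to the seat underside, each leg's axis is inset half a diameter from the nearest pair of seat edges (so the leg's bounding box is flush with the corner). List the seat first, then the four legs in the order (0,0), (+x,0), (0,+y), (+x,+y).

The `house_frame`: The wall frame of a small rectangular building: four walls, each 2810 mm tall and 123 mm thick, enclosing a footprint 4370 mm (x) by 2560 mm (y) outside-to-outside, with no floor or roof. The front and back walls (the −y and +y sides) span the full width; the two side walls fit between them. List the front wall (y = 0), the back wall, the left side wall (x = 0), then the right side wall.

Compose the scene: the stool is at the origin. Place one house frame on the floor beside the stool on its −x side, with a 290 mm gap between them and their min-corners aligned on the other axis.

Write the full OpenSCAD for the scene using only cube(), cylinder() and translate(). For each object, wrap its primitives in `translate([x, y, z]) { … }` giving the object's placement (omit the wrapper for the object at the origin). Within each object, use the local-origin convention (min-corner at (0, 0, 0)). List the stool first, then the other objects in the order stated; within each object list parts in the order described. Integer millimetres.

translate([0, 0, 389]) cube([353, 314, 40]);
translate([20, 20, 0]) cylinder(h = 389, r = 20);
translate([333, 20, 0]) cylinder(h = 389, r = 20);
translate([20, 294, 0]) cylinder(h = 389, r = 20);
translate([333, 294, 0]) cylinder(h = 389, r = 20);
translate([-4660, 0, 0]) {
  cube([4370, 123, 2810]);
  translate([0, 2437, 0]) cube([4370, 123, 2810]);
  translate([0, 123, 0]) cube([123, 2314, 2810]);
  translate([4247, 123, 0]) cube([123, 2314, 2810]);
}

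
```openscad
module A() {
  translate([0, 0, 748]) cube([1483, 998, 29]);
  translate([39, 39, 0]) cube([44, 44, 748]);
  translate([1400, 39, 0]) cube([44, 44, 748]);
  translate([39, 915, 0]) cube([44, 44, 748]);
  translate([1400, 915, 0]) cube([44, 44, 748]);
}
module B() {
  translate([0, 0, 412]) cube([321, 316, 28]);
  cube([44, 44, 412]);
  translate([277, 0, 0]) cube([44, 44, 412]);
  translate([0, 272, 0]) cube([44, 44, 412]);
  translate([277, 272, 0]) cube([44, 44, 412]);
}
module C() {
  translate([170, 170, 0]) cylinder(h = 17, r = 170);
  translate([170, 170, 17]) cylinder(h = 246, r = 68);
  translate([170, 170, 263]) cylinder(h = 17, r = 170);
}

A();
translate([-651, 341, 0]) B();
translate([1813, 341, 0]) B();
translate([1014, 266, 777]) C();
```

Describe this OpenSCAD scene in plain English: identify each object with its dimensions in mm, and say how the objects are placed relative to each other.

A is a table: top 1483 mm (x) × 998 mm (y), 29 mm thick, upper face at z = 777 mm, on four 44×44 mm square legs, each inset 39 mm from the nearest pair of top edges, running from z = 0 to the bottom of the top.

B is a simple wooden stool: a rectangular seat 321 mm (x) by 316 mm (y), 28 mm thick, top face at z = 440 mm, on four square legs, each 44×44 mm in cross-section. The legs rest on z = 0, each flush with a corner of the seat.

C is a spool: two coaxial disc flanges of radius 170 mm and thickness 17 mm, joined by a core cylinder of radius 68 mm and height 246 mm. The lower flange rests on z = 0 and the three cylinders share a vertical axis.

Two stools sit around the table at the −x, +x sides. The spool is on top of the table.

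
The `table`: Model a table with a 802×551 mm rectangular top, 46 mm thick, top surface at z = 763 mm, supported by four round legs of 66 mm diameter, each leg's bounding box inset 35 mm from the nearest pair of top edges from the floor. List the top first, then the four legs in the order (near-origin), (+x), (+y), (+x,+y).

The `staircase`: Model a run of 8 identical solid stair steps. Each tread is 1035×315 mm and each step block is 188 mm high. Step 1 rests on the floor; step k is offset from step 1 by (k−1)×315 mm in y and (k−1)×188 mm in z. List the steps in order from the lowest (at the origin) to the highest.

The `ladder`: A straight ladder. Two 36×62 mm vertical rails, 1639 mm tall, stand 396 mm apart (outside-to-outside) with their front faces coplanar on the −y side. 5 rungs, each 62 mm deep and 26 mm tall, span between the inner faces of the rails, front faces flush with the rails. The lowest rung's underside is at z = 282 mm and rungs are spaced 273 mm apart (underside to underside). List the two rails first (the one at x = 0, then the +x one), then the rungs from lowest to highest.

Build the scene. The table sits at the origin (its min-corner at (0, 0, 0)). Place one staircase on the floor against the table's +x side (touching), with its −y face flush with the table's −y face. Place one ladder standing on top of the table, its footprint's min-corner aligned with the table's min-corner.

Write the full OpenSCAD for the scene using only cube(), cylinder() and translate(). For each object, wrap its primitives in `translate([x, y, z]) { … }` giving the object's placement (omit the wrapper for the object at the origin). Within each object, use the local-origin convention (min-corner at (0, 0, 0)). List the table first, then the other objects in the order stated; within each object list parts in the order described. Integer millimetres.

translate([0, 0, 717]) cube([802, 551, 46]);
translate([68, 68, 0]) cylinder(h = 717, r = 33);
translate([734, 68, 0]) cylinder(h = 717, r = 33);
translate([68, 483, 0]) cylinder(h = 717, r = 33);
translate([734, 483, 0]) cylinder(h = 717, r = 33);
translate([802, 0, 0]) {
  cube([1035, 315, 188]);
  translate([0, 315, 188]) cube([1035, 315, 188]);
  translate([0, 630, 376]) cube([1035, 315, 188]);
  translate([0, 945, 564]) cube([1035, 315, 188]);
  translate([0, 1260, 752]) cube([1035, 315, 188]);
  translate([0, 1575, 940]) cube([1035, 315, 188]);
  translate([0, 1890, 1128]) cube([1035, 315, 188]);
  translate([0, 2205, 1316]) cube([1035, 315, 188]);
}
translate([0, 0, 763]) {
  cube([36, 62, 1639]);
  translate([360, 0, 0]) cube([36, 62, 1639]);
  translate([36, 0, 282]) cube([324, 62, 26]);
  translate([36, 0, 555]) cube([324, 62, 26]);
  translate([36, 0, 828]) cube([324, 62, 26]);
  translate([36, 0, 1101]) cube([324, 62, 26]);
  translate([36, 0, 1374]) cube([324, 62, 26]);
}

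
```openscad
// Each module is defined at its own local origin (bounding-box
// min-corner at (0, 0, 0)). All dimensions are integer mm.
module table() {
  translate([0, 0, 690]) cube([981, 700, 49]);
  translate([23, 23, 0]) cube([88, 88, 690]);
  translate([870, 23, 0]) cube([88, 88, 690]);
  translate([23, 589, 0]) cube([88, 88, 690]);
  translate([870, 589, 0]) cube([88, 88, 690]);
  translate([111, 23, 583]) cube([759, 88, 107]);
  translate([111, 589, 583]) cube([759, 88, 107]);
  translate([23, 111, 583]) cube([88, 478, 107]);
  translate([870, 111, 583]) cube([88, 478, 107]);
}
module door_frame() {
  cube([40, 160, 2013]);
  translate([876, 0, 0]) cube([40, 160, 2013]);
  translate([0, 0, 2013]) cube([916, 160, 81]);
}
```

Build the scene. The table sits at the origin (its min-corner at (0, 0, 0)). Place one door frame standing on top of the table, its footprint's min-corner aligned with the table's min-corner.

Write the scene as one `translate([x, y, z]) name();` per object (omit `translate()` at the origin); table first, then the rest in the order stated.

table();
translate([0, 0, 739]) door_frame();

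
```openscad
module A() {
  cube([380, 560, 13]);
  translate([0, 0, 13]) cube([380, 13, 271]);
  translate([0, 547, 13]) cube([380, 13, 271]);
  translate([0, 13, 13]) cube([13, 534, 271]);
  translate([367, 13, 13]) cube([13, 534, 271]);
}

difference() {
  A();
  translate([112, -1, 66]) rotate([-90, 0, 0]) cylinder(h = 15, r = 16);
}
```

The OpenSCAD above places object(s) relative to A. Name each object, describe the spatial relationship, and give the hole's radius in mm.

The subtracted cylinder has r = 16 mm.

A is an open box. The open box has a circular hole through its front wall. The hole's radius is 16 mm.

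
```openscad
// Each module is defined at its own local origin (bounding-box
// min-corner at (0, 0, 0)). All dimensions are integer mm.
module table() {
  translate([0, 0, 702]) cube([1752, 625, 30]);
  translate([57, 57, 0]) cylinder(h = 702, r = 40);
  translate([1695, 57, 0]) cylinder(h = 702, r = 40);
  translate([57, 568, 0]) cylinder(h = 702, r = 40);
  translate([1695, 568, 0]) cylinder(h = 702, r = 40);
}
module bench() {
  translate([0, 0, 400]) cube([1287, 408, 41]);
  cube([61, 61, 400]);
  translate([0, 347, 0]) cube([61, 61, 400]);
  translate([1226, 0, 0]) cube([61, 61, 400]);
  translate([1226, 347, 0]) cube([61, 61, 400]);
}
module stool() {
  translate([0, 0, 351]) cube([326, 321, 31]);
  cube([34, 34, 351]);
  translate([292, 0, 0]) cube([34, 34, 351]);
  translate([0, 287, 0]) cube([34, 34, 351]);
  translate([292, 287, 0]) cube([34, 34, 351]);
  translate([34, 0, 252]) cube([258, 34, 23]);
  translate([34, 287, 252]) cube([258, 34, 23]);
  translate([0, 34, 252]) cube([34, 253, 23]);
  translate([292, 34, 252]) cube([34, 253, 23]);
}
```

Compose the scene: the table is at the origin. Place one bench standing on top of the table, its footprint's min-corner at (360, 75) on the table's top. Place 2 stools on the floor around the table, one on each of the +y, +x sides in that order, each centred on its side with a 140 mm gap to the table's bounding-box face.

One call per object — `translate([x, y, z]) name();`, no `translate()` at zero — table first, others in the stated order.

table();
translate([360, 75, 732]) bench();
translate([713, 765, 0]) stool();
translate([1892, 152, 0]) stool();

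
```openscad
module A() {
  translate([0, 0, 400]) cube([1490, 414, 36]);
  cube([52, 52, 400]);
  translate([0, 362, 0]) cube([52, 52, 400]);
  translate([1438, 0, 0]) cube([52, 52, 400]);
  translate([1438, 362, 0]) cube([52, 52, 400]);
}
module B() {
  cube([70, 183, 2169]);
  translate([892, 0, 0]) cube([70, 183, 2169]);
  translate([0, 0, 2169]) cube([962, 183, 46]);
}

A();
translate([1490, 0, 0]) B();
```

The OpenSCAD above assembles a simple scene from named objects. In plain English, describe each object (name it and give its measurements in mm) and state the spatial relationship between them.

A is a long wooden bench with a 1490 mm (x) × 414 mm (y) seat, 36 mm thick, its top surface 436 mm above the floor. Four 52 mm square legs at the seat corners, flush with the edges, run from z = 0 to the seat underside.

B is a door frame. The clear opening is 822 mm wide and 2169 mm high. Two 70 mm wide jambs, 183 mm deep, stand either side of the opening from the floor to the top of the opening. A 46 mm thick head sits across the top of both jambs, spanning the full outside width of the frame.

The door frame is against the bench's +x side, with their −y faces flush.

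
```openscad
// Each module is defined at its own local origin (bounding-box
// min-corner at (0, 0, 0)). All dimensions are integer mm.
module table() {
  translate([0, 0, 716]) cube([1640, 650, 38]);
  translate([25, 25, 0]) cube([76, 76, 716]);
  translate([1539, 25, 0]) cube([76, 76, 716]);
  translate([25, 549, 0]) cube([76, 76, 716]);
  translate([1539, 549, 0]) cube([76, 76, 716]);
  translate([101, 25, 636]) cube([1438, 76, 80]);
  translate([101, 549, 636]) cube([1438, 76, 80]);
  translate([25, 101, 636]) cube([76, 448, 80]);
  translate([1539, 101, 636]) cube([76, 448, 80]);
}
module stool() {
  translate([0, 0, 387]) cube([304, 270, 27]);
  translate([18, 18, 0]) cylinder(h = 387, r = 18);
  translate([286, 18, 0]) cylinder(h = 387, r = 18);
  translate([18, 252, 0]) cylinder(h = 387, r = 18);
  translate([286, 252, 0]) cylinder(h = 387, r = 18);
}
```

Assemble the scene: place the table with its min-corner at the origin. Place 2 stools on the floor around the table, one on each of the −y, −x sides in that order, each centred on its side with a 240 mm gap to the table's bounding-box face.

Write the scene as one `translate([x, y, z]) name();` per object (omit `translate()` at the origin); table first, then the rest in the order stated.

table();
translate([668, -510, 0]) stool();
translate([-544, 190, 0]) stool();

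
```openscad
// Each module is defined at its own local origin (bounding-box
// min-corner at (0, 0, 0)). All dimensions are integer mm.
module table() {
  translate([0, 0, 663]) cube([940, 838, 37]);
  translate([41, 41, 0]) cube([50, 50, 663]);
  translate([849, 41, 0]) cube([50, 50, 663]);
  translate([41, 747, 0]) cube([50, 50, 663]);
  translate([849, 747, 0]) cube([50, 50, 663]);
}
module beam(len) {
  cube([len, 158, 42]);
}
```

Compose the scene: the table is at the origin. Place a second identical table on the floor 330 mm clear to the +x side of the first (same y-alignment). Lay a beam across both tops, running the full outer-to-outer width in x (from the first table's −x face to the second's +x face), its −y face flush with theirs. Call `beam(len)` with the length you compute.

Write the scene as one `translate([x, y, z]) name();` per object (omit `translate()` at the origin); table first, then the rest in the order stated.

table();
translate([1270, 0, 0]) table();
translate([0, 0, 700]) beam(2210);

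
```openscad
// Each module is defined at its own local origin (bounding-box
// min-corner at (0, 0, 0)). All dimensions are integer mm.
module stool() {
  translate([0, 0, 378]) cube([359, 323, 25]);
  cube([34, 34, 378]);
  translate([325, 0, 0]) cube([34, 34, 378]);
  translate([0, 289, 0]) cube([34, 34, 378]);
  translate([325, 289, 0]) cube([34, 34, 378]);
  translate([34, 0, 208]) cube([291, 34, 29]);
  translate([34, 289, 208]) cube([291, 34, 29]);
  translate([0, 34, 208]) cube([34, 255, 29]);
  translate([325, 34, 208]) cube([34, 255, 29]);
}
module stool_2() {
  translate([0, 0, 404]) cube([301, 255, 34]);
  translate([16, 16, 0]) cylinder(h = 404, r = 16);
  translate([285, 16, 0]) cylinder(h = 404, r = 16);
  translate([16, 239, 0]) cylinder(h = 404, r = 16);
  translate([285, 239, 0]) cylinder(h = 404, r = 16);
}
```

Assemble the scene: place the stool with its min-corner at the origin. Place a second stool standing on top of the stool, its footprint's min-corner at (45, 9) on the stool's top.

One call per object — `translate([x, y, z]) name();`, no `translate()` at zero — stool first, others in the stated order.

stool();
translate([45, 9, 403]) stool_2();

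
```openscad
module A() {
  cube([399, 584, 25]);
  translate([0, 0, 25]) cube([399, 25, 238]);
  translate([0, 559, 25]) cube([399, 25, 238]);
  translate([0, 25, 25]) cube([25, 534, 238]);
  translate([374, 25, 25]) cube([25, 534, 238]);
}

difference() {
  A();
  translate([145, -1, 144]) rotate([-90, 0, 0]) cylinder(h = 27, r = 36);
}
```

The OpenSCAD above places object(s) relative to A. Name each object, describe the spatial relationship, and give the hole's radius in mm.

The subtracted cylinder has r = 36 mm.

A is an open box. The open box has a circular hole through its front wall. The hole's radius is 36 mm.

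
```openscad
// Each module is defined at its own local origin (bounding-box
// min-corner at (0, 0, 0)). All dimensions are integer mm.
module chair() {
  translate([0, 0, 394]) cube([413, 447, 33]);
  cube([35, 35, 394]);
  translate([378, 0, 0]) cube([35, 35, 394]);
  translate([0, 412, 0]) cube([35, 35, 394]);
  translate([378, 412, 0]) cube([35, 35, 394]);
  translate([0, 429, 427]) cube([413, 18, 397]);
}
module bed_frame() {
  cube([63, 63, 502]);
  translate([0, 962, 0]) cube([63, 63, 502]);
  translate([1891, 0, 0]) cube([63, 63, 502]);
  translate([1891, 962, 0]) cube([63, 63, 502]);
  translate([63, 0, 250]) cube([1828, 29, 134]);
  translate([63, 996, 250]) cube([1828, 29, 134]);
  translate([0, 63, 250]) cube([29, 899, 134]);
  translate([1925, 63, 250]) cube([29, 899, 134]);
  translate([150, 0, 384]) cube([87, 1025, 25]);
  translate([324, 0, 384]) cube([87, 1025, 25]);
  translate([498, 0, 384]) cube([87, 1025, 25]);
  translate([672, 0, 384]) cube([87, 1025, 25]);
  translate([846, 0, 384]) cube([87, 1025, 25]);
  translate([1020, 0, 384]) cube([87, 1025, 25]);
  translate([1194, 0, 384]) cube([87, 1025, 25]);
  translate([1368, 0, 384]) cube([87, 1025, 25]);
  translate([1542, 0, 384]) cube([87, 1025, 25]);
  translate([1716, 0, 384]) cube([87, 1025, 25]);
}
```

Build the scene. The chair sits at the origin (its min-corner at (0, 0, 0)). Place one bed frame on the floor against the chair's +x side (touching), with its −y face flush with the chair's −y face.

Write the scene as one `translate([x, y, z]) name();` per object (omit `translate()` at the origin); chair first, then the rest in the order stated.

chair();
translate([413, 0, 0]) bed_frame();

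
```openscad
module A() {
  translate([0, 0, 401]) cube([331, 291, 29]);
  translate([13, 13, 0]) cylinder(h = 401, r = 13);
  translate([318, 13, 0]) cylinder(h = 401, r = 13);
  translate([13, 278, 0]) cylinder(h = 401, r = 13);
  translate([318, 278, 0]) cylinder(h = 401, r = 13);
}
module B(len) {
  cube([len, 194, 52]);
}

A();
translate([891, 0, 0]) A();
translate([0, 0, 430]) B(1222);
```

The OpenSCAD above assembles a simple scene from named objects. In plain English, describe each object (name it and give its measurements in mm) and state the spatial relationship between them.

A is a four-legged stool. The seat is 331×291 mm, 29 mm thick, top at z = 430 mm. It stands on four round legs, each 26 mm in diameter, from z = 0 to the seat underside, each leg's axis is inset half a diameter from the nearest pair of seat edges (so the leg's bounding box is flush with the corner).

B is a rectangular beam 1222 mm long (x), 194 mm deep (y), 52 mm thick (z).

The beam spans the tops of two stools placed 560 mm apart, resting at z = 430 mm.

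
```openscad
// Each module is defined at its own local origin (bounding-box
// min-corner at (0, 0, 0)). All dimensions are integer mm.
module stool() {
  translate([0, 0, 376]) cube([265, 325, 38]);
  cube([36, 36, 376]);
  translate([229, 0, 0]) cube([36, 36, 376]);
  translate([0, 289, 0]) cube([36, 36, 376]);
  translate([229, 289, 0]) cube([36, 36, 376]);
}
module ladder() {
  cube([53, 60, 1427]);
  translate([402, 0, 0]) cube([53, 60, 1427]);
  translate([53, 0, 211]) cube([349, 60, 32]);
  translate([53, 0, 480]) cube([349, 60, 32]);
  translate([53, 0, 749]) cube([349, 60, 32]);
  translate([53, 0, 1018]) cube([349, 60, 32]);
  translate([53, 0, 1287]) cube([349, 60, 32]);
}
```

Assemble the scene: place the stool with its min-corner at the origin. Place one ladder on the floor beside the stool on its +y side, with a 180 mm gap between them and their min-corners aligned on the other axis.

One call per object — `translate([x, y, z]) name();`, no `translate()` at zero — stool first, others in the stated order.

stool();
translate([0, 505, 0]) ladder();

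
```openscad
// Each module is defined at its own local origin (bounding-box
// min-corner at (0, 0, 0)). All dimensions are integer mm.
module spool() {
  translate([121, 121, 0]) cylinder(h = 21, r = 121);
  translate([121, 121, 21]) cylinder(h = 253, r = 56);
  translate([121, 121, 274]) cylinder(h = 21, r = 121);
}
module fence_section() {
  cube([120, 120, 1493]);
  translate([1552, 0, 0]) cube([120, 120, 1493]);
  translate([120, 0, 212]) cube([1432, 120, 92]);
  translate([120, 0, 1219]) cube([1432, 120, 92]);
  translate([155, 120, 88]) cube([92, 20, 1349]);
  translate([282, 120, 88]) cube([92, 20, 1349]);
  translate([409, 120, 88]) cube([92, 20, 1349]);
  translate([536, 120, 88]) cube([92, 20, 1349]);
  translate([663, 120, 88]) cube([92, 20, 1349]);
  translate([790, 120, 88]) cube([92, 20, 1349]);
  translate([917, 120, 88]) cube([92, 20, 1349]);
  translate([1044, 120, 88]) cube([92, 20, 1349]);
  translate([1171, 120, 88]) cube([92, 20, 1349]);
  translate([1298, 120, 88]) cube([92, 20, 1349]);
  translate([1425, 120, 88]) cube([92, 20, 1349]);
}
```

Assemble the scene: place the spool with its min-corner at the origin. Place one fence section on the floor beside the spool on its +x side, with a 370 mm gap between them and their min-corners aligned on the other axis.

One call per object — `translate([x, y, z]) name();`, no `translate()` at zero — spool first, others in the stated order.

spool();
translate([612, 0, 0]) fence_section();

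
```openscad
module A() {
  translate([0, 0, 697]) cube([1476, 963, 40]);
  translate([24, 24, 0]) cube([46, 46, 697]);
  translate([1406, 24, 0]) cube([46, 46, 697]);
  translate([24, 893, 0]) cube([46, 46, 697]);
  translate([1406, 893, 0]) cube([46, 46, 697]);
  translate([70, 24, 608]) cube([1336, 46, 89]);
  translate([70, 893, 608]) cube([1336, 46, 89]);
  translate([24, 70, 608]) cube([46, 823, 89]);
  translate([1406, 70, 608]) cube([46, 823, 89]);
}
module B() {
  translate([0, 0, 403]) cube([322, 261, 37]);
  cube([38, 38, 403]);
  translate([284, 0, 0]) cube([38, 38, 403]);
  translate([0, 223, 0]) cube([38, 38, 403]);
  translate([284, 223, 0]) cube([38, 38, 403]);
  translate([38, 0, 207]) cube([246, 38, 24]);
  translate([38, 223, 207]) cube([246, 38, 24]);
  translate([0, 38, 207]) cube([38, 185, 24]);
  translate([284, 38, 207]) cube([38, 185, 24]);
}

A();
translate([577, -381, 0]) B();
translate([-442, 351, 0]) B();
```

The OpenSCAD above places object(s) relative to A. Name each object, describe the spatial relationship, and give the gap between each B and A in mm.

Each stool's nearest face is 120 mm from the table's bounding box.

A is a table. B is a stool. Two stools sit around the table at the −y, −x sides. The gap between each stool and the table is 120 mm.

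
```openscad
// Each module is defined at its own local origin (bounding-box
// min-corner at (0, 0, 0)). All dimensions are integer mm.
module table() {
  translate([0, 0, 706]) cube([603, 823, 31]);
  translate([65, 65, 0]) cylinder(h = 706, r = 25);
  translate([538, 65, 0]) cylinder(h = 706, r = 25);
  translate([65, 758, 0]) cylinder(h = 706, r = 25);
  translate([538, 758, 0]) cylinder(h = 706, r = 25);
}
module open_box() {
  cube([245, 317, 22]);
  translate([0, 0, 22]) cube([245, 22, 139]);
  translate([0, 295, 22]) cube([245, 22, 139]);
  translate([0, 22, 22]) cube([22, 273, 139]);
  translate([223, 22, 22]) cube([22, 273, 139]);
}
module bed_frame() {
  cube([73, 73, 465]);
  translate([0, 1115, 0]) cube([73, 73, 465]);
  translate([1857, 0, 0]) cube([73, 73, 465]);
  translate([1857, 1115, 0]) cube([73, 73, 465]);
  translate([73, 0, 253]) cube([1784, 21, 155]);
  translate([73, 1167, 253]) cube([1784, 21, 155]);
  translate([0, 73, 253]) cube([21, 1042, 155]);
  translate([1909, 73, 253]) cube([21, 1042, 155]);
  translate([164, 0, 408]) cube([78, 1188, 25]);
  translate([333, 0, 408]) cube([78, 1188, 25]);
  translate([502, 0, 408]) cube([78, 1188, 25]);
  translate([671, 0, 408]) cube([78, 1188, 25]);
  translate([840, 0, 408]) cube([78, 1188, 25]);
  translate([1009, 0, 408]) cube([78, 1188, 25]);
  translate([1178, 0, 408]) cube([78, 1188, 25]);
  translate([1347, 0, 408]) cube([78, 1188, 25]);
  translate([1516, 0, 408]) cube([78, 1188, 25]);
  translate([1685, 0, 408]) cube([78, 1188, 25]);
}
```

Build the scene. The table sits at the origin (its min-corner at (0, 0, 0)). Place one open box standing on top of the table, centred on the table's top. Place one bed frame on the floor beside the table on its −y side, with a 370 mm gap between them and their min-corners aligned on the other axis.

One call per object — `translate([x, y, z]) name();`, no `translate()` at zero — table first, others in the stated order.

table();
translate([179, 253, 737]) open_box();
translate([0, -1558, 0]) bed_frame();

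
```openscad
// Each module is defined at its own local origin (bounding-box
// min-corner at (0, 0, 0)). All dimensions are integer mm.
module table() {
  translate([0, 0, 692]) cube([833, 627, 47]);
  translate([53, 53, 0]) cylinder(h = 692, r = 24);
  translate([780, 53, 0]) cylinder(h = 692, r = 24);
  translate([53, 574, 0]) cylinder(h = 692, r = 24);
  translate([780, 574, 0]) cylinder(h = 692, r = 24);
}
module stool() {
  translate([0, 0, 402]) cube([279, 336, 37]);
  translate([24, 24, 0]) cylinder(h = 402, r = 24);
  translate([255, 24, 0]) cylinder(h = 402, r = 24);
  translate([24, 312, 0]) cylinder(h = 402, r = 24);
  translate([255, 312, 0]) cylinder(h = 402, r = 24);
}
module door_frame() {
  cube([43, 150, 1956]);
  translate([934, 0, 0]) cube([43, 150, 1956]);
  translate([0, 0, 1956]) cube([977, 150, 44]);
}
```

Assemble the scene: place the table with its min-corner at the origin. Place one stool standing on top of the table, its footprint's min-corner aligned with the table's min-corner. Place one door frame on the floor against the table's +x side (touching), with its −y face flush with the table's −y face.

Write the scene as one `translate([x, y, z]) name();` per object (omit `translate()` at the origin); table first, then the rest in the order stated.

table();
translate([0, 0, 739]) stool();
translate([833, 0, 0]) door_frame();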